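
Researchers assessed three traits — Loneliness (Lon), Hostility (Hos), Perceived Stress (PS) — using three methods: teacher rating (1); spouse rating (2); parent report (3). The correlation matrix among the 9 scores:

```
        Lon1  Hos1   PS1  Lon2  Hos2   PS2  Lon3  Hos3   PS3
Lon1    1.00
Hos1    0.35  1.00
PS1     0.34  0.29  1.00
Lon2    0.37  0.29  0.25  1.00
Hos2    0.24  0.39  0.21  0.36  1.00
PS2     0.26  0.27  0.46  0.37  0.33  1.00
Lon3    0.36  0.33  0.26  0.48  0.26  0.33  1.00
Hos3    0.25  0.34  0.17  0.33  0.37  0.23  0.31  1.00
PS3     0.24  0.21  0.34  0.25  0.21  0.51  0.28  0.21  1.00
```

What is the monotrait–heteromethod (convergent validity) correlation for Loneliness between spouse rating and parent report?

0.48

Same trait (Lon), different methods: r(Lon2, Lon3) = 0.48.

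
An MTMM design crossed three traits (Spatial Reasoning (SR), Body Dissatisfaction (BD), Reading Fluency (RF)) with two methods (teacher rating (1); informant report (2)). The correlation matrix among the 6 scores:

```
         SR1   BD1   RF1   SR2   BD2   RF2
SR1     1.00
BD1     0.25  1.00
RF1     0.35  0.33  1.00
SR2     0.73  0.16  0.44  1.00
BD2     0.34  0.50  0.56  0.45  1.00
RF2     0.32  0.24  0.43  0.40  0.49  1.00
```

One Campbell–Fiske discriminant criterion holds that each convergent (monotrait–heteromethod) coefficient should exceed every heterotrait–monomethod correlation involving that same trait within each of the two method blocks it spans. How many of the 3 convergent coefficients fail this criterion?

1

Checking each validity diagonal entry against its comparison values:
SR (methods 1·2): 0.73 vs {0.25, 0.45, 0.35, 0.40} → pass.
BD (methods 1·2): 0.50 vs {0.25, 0.45, 0.33, 0.49} → pass.
RF (methods 1·2): 0.43 vs {0.35, 0.40, 0.33, 0.49} → fail.
1 of 3 fail.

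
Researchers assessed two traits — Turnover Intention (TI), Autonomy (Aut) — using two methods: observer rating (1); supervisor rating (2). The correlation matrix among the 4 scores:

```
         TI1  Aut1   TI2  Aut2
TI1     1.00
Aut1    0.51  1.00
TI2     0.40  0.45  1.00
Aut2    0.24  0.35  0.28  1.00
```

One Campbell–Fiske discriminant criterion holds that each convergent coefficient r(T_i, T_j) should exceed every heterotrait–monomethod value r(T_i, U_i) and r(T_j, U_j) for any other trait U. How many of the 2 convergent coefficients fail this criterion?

2

Checking each validity diagonal entry against its comparison values:
TI (methods 1·2): 0.40 vs {0.51, 0.28} → fail.
Aut (methods 1·2): 0.35 vs {0.51, 0.28} → fail.
2 of 2 fail.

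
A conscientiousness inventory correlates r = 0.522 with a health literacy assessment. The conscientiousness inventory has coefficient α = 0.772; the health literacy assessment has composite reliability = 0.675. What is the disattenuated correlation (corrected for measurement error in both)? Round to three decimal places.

0.723

r_true = r_obs / √(r_xx · r_yy) = 0.522 / √(0.772 × 0.675) = 0.522 / √0.521100 = 0.522 / 0.7219 ≈ 0.723.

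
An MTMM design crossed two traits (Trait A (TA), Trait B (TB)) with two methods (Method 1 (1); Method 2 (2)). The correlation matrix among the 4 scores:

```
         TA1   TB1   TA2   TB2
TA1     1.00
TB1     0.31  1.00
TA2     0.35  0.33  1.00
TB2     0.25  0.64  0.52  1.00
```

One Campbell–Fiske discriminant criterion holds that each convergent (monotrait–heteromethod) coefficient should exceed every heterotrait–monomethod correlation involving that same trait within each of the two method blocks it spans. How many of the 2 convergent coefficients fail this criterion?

1

Each convergent coefficient versus the relevant comparison correlations:
TA (methods 1·2): 0.35 vs {0.31, 0.52} → fail.
TB (methods 1·2): 0.64 vs {0.31, 0.52} → pass.
1 of 2 fail.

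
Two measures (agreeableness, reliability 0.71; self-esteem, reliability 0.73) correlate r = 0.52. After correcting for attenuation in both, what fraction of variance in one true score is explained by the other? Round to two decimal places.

Disattenuated r = 0.52 / √(0.71 × 0.73) = 0.52 / 0.7199 = 0.7223.
Shared true-score variance = 0.7223² = 0.5217 ≈ 0.52.

0.52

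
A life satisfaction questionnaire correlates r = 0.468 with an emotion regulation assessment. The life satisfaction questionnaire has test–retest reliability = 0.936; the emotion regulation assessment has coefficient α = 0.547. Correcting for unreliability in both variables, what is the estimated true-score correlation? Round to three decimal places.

0.654

r_true = r_obs / √(r_xx · r_yy) = 0.468 / √(0.936 × 0.547) = 0.468 / √0.511992 = 0.468 / 0.7155 ≈ 0.654.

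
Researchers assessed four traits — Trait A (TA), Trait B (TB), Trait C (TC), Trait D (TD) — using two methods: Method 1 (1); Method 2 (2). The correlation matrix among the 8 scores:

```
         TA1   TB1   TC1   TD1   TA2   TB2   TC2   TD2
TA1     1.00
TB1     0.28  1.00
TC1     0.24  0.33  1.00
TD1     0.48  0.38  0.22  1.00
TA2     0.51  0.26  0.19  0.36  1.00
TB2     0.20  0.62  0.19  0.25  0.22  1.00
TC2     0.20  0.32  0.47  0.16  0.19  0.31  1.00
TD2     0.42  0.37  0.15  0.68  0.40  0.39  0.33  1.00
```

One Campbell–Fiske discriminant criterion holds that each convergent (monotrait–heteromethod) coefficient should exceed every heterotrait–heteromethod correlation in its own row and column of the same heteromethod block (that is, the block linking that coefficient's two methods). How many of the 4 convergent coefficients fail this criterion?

Checking each validity diagonal entry against its comparison values:
TA (methods 1·2): 0.51 vs {0.20, 0.26, 0.20, 0.19, 0.42, 0.36} → pass.
TB (methods 1·2): 0.62 vs {0.26, 0.20, 0.32, 0.19, 0.37, 0.25} → pass.
TC (methods 1·2): 0.47 vs {0.19, 0.20, 0.19, 0.32, 0.15, 0.16} → pass.
TD (methods 1·2): 0.68 vs {0.36, 0.42, 0.25, 0.37, 0.16, 0.15} → pass.
0 of 4 fail.

0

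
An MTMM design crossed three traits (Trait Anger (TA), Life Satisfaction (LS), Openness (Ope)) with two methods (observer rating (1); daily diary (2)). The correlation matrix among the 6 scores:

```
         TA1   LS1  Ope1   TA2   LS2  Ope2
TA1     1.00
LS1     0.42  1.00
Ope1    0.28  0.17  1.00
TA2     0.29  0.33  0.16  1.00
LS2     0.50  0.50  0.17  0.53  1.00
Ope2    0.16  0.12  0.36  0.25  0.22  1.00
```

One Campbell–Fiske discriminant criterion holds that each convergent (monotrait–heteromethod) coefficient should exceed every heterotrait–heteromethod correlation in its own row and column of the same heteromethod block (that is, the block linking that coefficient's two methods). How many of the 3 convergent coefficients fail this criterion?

2

Checking each validity diagonal entry against its comparison values:
TA (methods 1·2): 0.29 vs {0.50, 0.33, 0.16, 0.16} → fail.
LS (methods 1·2): 0.50 vs {0.33, 0.50, 0.12, 0.17} → fail.
Ope (methods 1·2): 0.36 vs {0.16, 0.16, 0.17, 0.12} → pass.
2 of 3 fail.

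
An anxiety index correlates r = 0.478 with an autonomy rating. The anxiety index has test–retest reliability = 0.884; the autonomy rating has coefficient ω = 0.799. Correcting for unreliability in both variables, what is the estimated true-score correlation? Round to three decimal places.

0.569

r_true = r_obs / √(r_xx · r_yy) = 0.478 / √(0.884 × 0.799) = 0.478 / √0.706316 = 0.478 / 0.8404 ≈ 0.569.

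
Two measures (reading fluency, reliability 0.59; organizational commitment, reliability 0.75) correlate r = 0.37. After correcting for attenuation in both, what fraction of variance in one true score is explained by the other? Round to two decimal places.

Disattenuated r = 0.37 / √(0.59 × 0.75) = 0.37 / 0.6652 = 0.5562.
Shared true-score variance = 0.5562² = 0.3094 ≈ 0.31.

0.31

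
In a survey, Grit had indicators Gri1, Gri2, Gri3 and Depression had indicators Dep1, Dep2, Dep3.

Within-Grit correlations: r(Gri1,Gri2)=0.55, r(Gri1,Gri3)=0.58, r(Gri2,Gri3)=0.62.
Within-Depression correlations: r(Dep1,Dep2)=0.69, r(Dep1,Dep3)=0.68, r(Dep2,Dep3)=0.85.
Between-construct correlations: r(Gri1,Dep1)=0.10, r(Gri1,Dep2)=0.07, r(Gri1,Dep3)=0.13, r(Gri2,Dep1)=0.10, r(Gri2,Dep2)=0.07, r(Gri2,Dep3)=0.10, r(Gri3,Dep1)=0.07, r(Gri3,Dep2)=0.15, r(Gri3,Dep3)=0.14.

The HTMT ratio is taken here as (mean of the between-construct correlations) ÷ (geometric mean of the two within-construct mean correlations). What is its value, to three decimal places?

0.157

Between-construct mean = 0.93/9 = 0.1033.
Mean within-Gri = 1.75/3 = 0.5833; mean within-Dep = 2.22/3 = 0.7400.
Geometric mean = √(0.5833 × 0.7400) = 0.6570.
HTMT = 0.1033 / 0.6570 = 0.157.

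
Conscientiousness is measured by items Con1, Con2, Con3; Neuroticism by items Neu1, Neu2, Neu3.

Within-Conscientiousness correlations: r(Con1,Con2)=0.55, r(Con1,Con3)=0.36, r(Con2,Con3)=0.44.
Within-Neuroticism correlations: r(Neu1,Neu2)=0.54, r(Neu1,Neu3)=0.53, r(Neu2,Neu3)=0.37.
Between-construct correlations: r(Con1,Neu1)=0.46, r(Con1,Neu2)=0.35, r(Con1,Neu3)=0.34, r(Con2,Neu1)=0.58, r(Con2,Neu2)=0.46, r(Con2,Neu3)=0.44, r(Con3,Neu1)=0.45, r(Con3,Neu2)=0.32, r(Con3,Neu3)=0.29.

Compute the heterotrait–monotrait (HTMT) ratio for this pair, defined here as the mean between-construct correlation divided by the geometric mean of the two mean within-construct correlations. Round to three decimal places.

Mean heterotrait r = 3.69/9 = 0.4100.
Mean within-Con = 1.35/3 = 0.4500; mean within-Neu = 1.44/3 = 0.4800.
Geometric mean = √(0.4500 × 0.4800) = 0.4648.
HTMT = 0.4100 / 0.4648 = 0.882.

0.882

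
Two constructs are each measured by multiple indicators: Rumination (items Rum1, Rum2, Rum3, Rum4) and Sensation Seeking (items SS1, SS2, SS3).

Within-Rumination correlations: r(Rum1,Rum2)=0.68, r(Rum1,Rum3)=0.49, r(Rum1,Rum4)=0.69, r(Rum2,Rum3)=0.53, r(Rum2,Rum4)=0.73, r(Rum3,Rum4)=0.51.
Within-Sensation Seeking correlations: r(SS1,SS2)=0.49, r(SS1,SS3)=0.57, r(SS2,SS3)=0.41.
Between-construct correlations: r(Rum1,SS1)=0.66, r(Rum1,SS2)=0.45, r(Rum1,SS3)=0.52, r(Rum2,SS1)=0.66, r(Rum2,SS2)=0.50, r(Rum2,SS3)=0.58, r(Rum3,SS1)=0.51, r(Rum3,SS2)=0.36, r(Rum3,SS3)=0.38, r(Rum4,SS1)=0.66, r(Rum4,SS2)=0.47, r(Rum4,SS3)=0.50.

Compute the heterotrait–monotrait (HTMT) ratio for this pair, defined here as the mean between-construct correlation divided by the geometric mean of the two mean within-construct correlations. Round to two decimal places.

0.96

Mean heterotrait r = 6.25/12 = 0.5208.
Mean within-Rum = 3.63/6 = 0.6050; mean within-SS = 1.47/3 = 0.4900.
Geometric mean = √(0.6050 × 0.4900) = 0.5445.
HTMT = 0.5208 / 0.5445 = 0.96.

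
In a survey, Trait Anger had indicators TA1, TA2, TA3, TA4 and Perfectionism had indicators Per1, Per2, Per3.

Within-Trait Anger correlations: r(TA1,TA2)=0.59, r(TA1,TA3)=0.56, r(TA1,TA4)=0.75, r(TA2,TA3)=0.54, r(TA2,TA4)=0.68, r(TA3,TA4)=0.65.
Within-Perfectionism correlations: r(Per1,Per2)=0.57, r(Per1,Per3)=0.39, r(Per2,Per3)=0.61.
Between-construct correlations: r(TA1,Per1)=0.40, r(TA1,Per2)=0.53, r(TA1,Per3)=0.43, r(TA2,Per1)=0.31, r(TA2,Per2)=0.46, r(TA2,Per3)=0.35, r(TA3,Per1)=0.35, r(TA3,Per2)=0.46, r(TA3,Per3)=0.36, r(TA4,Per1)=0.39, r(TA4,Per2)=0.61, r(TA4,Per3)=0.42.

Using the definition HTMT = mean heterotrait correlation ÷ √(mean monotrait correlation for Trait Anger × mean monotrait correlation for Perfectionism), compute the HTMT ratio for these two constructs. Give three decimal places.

0.737

Between-construct mean = 5.07/12 = 0.4225.
Mean within-TA = 3.77/6 = 0.6283; mean within-Per = 1.57/3 = 0.5233.
Geometric mean = √(0.6283 × 0.5233) = 0.5734.
HTMT = 0.4225 / 0.5734 = 0.737.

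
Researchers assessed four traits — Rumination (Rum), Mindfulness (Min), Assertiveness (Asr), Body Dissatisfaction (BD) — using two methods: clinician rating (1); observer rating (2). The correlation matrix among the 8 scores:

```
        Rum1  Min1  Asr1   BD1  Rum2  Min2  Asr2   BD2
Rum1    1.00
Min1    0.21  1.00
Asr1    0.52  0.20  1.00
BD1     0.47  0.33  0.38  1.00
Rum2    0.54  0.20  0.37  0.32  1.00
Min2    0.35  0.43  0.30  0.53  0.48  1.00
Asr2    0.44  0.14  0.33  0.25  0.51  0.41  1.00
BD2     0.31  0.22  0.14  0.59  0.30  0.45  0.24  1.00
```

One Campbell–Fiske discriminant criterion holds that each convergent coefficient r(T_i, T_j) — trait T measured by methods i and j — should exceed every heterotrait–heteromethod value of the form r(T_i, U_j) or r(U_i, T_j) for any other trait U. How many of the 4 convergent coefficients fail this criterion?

Convergent coefficients and their comparison sets:
Rum (methods 1·2): 0.54 vs {0.35, 0.20, 0.44, 0.37, 0.31, 0.32} → pass.
Min (methods 1·2): 0.43 vs {0.20, 0.35, 0.14, 0.30, 0.22, 0.53} → fail.
Asr (methods 1·2): 0.33 vs {0.37, 0.44, 0.30, 0.14, 0.14, 0.25} → fail.
BD (methods 1·2): 0.59 vs {0.32, 0.31, 0.53, 0.22, 0.25, 0.14} → pass.
2 of 4 fail.

2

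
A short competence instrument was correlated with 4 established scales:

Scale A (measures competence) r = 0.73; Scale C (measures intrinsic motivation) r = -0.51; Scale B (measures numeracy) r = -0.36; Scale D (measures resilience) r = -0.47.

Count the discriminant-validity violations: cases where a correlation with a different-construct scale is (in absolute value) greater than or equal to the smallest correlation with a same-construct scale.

Convergent (same construct = competence): Scale A.
Smallest convergent = 0.73. Discriminant |r|: 0.51, 0.36, 0.47; count ≥ 0.73 → 0.

0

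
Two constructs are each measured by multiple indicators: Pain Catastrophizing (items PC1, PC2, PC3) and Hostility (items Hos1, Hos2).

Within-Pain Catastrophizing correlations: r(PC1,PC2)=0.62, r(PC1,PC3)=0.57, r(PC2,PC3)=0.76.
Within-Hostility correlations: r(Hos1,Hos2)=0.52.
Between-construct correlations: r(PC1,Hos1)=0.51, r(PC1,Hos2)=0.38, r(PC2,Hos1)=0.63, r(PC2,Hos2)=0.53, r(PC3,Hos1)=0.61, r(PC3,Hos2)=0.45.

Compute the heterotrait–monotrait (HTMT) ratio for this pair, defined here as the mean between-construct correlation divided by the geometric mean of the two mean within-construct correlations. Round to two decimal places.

0.89

Mean heterotrait r = 3.11/6 = 0.5183.
Mean within-PC = 1.95/3 = 0.6500; mean within-Hos = 0.52/1 = 0.5200.
Geometric mean = √(0.6500 × 0.5200) = 0.5814.
HTMT = 0.5183 / 0.5814 = 0.89.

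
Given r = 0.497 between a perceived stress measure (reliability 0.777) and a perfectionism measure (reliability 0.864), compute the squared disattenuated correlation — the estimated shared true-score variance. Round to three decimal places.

0.368

Disattenuated r = 0.497 / √(0.777 × 0.864) = 0.497 / 0.8193 = 0.6066.
Shared true-score variance = 0.6066² = 0.3680 ≈ 0.368.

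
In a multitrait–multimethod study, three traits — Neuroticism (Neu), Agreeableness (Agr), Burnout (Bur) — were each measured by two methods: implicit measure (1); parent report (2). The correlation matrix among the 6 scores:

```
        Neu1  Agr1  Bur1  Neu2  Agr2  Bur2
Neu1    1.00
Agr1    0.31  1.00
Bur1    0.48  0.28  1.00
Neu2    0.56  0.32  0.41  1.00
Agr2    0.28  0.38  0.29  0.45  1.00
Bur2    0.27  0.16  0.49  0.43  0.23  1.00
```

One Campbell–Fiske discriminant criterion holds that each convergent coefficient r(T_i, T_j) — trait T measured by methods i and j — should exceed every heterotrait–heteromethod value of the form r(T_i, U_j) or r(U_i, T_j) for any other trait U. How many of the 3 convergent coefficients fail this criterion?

0

Each convergent coefficient versus the relevant comparison correlations:
Neu (methods 1·2): 0.56 vs {0.28, 0.32, 0.27, 0.41} → pass.
Agr (methods 1·2): 0.38 vs {0.32, 0.28, 0.16, 0.29} → pass.
Bur (methods 1·2): 0.49 vs {0.41, 0.27, 0.29, 0.16} → pass.
0 of 3 fail.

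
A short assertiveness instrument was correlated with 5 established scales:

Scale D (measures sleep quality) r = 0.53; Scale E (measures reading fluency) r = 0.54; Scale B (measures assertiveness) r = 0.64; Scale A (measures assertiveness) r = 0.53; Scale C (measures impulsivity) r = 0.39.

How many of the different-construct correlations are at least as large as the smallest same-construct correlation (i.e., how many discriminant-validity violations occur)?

2

Convergent (same construct = assertiveness): Scale B, Scale A.
Smallest convergent = 0.53. Discriminant values: 0.53, 0.54, 0.39; count ≥ 0.53 → 2.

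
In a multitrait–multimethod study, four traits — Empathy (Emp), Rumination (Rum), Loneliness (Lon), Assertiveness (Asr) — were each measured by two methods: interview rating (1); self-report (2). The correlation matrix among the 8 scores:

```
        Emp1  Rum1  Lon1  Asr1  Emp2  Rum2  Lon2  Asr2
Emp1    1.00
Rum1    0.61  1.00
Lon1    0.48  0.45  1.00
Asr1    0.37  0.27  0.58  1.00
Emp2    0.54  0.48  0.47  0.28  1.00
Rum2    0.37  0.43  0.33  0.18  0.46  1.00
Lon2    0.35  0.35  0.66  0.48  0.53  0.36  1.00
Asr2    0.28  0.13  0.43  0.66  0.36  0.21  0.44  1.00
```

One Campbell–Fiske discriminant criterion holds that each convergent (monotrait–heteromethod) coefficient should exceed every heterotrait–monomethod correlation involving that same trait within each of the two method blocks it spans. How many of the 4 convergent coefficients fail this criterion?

Convergent coefficients and their comparison sets:
Emp (methods 1·2): 0.54 vs {0.61, 0.46, 0.48, 0.53, 0.37, 0.36} → fail.
Rum (methods 1·2): 0.43 vs {0.61, 0.46, 0.45, 0.36, 0.27, 0.21} → fail.
Lon (methods 1·2): 0.66 vs {0.48, 0.53, 0.45, 0.36, 0.58, 0.44} → pass.
Asr (methods 1·2): 0.66 vs {0.37, 0.36, 0.27, 0.21, 0.58, 0.44} → pass.
2 of 4 fail.

2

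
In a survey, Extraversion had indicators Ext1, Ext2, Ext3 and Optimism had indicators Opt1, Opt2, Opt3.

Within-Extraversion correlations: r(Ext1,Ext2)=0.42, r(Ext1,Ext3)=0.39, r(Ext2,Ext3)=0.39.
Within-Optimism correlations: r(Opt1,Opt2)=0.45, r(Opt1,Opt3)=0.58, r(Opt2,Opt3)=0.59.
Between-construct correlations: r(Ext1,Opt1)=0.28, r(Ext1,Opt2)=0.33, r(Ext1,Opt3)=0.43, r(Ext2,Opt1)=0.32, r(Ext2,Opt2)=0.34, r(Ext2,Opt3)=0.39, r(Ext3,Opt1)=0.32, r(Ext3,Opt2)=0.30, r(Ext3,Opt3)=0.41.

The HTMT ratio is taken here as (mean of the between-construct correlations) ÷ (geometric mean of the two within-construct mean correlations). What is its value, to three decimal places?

Mean between = 3.12/9 = 0.3467.
Mean within-Ext = 1.20/3 = 0.4000; mean within-Opt = 1.62/3 = 0.5400.
Geometric mean = √(0.4000 × 0.5400) = 0.4648.
HTMT = 0.3467 / 0.4648 = 0.746.

0.746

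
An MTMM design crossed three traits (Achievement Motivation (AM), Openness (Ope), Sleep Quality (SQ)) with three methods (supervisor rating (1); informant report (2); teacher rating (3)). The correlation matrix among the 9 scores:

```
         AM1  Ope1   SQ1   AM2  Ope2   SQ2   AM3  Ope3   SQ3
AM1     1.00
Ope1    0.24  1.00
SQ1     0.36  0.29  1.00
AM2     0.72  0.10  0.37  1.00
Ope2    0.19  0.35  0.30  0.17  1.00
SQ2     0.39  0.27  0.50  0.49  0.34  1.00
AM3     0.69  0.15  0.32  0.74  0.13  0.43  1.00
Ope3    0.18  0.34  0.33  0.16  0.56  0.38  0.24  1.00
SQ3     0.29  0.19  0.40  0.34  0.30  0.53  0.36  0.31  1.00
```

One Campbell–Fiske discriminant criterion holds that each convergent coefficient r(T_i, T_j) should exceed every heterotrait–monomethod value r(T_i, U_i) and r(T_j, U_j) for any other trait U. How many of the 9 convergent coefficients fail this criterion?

Each convergent coefficient versus the relevant comparison correlations:
AM (methods 1·2): 0.72 vs {0.24, 0.17, 0.36, 0.49} → pass.
AM (methods 1·3): 0.69 vs {0.24, 0.24, 0.36, 0.36} → pass.
AM (methods 2·3): 0.74 vs {0.17, 0.24, 0.49, 0.36} → pass.
Ope (methods 1·2): 0.35 vs {0.24, 0.17, 0.29, 0.34} → pass.
Ope (methods 1·3): 0.34 vs {0.24, 0.24, 0.29, 0.31} → pass.
Ope (methods 2·3): 0.56 vs {0.17, 0.24, 0.34, 0.31} → pass.
SQ (methods 1·2): 0.50 vs {0.36, 0.49, 0.29, 0.34} → pass.
SQ (methods 1·3): 0.40 vs {0.36, 0.36, 0.29, 0.31} → pass.
SQ (methods 2·3): 0.53 vs {0.49, 0.36, 0.34, 0.31} → pass.
0 of 9 fail.

0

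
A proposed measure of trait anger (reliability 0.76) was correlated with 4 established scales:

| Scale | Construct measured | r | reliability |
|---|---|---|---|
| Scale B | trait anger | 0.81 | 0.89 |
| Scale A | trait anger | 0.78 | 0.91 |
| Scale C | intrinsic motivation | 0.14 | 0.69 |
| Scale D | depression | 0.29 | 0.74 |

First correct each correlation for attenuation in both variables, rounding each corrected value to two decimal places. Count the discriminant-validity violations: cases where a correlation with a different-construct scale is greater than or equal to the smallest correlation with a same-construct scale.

Disattenuated r (r / √(r_scale · r_new)):
  Scale B (conv): 0.81 / √(0.89·0.76) = 0.98
  Scale A (conv): 0.78 / √(0.91·0.76) = 0.94
  Scale C (disc): 0.14 / √(0.69·0.76) = 0.19
  Scale D (disc): 0.29 / √(0.74·0.76) = 0.39
Smallest convergent = 0.94. Discriminant values: 0.19, 0.39; count ≥ 0.94 → 0.

0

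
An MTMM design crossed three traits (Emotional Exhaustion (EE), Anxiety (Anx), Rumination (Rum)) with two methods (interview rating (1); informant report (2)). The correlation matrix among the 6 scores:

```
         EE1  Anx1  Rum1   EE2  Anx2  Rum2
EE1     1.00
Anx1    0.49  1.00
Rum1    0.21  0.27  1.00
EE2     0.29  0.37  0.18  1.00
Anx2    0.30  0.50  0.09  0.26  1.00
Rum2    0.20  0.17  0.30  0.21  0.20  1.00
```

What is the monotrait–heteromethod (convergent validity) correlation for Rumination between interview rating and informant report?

0.30

Same trait (Rum), different methods: r(Rum1, Rum2) = 0.30.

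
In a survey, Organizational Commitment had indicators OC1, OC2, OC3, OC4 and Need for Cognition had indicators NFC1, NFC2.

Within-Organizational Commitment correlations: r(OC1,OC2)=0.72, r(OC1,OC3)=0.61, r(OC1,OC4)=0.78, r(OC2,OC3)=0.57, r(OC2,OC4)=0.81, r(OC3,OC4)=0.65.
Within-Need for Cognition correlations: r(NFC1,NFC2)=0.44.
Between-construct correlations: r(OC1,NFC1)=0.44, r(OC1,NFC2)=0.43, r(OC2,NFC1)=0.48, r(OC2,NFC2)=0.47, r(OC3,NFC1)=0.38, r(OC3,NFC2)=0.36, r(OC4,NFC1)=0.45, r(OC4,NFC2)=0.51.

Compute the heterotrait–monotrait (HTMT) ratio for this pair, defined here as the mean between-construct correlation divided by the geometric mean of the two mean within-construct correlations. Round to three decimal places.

0.799

Mean heterotrait r = 3.52/8 = 0.4400.
Mean within-OC = 4.14/6 = 0.6900; mean within-NFC = 0.44/1 = 0.4400.
Geometric mean = √(0.6900 × 0.4400) = 0.5510.
HTMT = 0.4400 / 0.5510 = 0.799.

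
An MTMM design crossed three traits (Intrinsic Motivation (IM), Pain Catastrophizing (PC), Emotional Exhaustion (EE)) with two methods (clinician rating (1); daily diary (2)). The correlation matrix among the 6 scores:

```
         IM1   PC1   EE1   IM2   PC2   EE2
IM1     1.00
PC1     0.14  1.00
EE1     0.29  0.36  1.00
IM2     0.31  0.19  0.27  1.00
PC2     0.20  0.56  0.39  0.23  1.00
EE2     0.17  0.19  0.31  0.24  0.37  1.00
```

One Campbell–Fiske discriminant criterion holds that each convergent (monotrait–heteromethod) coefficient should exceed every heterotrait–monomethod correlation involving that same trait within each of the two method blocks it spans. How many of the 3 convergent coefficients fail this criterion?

1

Convergent coefficients and their comparison sets:
IM (methods 1·2): 0.31 vs {0.14, 0.23, 0.29, 0.24} → pass.
PC (methods 1·2): 0.56 vs {0.14, 0.23, 0.36, 0.37} → pass.
EE (methods 1·2): 0.31 vs {0.29, 0.24, 0.36, 0.37} → fail.
1 of 3 fail.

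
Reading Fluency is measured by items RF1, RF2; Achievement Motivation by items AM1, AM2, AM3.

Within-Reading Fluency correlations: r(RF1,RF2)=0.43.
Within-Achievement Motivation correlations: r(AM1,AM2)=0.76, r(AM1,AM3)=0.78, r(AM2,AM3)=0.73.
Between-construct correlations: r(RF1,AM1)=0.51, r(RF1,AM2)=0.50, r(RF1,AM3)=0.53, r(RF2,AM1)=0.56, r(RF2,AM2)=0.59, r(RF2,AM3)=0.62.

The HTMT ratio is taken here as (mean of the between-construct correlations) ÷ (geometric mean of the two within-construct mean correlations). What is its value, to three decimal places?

Mean heterotrait r = 3.31/6 = 0.5517.
Mean within-RF = 0.43/1 = 0.4300; mean within-AM = 2.27/3 = 0.7567.
Geometric mean = √(0.4300 × 0.7567) = 0.5704.
HTMT = 0.5517 / 0.5704 = 0.967.

0.967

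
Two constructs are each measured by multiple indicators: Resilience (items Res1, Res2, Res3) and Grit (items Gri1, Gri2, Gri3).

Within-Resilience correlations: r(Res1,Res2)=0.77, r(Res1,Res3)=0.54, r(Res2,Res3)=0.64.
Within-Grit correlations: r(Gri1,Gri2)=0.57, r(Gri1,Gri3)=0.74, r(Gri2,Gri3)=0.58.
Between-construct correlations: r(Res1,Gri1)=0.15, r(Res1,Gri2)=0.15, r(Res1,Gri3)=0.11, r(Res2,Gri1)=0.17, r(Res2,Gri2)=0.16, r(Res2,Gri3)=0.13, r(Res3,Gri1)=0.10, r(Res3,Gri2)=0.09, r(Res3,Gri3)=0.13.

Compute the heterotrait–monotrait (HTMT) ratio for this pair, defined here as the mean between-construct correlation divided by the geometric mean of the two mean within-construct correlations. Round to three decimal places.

Between-construct mean = 1.19/9 = 0.1322.
Mean within-Res = 1.95/3 = 0.6500; mean within-Gri = 1.89/3 = 0.6300.
Geometric mean = √(0.6500 × 0.6300) = 0.6399.
HTMT = 0.1322 / 0.6399 = 0.207.

0.207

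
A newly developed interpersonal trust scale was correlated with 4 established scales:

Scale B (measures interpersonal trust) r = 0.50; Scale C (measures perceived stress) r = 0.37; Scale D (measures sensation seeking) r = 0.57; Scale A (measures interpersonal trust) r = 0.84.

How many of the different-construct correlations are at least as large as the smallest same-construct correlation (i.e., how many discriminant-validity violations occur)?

1

Convergent (same construct = interpersonal trust): Scale B, Scale A.
Smallest convergent = 0.50. Discriminant values: 0.37, 0.57; count ≥ 0.50 → 1.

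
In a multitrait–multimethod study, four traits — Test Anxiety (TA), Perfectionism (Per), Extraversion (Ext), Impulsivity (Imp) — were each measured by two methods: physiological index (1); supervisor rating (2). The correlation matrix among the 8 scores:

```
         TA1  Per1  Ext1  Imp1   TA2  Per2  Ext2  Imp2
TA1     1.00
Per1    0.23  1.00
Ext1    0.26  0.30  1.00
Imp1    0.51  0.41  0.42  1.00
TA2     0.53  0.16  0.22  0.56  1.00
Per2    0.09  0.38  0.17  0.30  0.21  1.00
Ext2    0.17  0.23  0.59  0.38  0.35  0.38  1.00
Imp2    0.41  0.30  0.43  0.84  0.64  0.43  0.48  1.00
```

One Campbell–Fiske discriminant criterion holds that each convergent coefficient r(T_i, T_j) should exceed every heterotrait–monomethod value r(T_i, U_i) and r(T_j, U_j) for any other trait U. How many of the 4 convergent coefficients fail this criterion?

Convergent coefficients and their comparison sets:
TA (methods 1·2): 0.53 vs {0.23, 0.21, 0.26, 0.35, 0.51, 0.64} → fail.
Per (methods 1·2): 0.38 vs {0.23, 0.21, 0.30, 0.38, 0.41, 0.43} → fail.
Ext (methods 1·2): 0.59 vs {0.26, 0.35, 0.30, 0.38, 0.42, 0.48} → pass.
Imp (methods 1·2): 0.84 vs {0.51, 0.64, 0.41, 0.43, 0.42, 0.48} → pass.
2 of 4 fail.

2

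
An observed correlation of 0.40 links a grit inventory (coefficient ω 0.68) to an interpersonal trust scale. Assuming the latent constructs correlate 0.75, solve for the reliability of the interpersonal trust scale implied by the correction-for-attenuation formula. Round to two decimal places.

r_true = r_obs / √(r_xx · r_yy) ⇒ 0.75 = 0.40 / √(0.68 · r_yy).
√(0.68 · r_yy) = 0.40 / 0.75 = 0.5333; 0.68 · r_yy = 0.2844; r_yy = 0.2844 / 0.68 ≈ 0.42.

0.42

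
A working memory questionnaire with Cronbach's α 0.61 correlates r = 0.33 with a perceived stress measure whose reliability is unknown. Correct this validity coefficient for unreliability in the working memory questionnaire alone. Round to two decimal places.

0.42

Single correction: r_c = r_obs / √r_xx = 0.33 / √0.61 = 0.33 / 0.7810 ≈ 0.42.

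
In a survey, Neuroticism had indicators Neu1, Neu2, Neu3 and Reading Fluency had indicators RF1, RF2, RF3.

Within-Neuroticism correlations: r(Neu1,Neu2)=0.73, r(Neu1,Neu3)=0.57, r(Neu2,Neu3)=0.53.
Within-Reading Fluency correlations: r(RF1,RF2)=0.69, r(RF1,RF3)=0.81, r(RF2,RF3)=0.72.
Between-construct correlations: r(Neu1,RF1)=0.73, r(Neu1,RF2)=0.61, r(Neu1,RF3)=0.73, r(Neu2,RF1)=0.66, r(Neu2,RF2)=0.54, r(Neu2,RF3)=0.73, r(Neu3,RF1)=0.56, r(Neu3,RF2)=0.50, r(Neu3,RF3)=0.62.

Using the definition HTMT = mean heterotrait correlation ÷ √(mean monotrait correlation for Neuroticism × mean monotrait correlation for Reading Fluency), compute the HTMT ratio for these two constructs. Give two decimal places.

0.94

Mean heterotrait r = 5.68/9 = 0.6311.
Mean within-Neu = 1.83/3 = 0.6100; mean within-RF = 2.22/3 = 0.7400.
Geometric mean = √(0.6100 × 0.7400) = 0.6719.
HTMT = 0.6311 / 0.6719 = 0.94.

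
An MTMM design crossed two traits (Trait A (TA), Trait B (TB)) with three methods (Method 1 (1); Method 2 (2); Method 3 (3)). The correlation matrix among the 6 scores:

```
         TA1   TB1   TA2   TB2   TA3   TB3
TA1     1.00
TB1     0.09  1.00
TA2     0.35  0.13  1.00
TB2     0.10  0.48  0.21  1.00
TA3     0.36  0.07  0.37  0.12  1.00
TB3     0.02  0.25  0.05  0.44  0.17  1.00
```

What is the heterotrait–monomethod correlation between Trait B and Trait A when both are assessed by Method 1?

Different traits, same method: r(TB1, TA1) = 0.09.

0.09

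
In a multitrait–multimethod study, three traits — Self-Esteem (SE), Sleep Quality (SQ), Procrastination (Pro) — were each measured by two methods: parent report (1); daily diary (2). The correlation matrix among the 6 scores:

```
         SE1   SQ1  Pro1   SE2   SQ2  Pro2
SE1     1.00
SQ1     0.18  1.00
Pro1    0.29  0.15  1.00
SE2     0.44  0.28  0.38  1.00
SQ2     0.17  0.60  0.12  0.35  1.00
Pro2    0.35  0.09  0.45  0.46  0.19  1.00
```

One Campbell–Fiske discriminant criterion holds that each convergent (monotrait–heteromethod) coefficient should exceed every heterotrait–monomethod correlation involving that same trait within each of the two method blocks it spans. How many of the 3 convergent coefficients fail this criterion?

Each convergent coefficient versus the relevant comparison correlations:
SE (methods 1·2): 0.44 vs {0.18, 0.35, 0.29, 0.46} → fail.
SQ (methods 1·2): 0.60 vs {0.18, 0.35, 0.15, 0.19} → pass.
Pro (methods 1·2): 0.45 vs {0.29, 0.46, 0.15, 0.19} → fail.
2 of 3 fail.

2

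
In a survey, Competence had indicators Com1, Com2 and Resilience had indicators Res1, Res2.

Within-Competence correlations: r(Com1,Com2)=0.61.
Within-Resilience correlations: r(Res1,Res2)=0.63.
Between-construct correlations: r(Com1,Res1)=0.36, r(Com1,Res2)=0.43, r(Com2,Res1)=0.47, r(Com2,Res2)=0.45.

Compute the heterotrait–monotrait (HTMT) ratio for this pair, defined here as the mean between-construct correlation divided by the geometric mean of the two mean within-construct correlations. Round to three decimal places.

Mean between = 1.71/4 = 0.4275.
Mean within-Com = 0.61/1 = 0.6100; mean within-Res = 0.63/1 = 0.6300.
Geometric mean = √(0.6100 × 0.6300) = 0.6199.
HTMT = 0.4275 / 0.6199 = 0.690.

0.690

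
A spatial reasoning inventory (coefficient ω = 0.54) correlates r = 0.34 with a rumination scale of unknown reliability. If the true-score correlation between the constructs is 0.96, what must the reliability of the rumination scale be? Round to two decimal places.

0.23

r_true = r_obs / √(r_xx · r_yy) ⇒ 0.96 = 0.34 / √(0.54 · r_yy).
√(0.54 · r_yy) = 0.34 / 0.96 = 0.3542; 0.54 · r_yy = 0.1255; r_yy = 0.1255 / 0.54 ≈ 0.23.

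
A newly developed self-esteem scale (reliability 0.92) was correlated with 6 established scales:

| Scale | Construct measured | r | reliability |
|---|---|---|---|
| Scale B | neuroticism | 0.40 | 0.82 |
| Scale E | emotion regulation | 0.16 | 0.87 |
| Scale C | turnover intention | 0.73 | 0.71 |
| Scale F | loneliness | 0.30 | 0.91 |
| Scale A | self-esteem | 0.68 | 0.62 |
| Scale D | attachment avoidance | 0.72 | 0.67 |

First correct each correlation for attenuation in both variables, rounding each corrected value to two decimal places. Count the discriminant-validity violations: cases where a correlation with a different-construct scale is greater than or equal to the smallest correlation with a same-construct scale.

2

Disattenuated r (r / √(r_scale · r_new)):
  Scale B (disc): 0.40 / √(0.82·0.92) = 0.46
  Scale E (disc): 0.16 / √(0.87·0.92) = 0.18
  Scale C (disc): 0.73 / √(0.71·0.92) = 0.90
  Scale F (disc): 0.30 / √(0.91·0.92) = 0.33
  Scale A (conv): 0.68 / √(0.62·0.92) = 0.90
  Scale D (disc): 0.72 / √(0.67·0.92) = 0.92
Smallest convergent = 0.90. Discriminant values: 0.46, 0.18, 0.90, 0.33, 0.92; count ≥ 0.90 → 2.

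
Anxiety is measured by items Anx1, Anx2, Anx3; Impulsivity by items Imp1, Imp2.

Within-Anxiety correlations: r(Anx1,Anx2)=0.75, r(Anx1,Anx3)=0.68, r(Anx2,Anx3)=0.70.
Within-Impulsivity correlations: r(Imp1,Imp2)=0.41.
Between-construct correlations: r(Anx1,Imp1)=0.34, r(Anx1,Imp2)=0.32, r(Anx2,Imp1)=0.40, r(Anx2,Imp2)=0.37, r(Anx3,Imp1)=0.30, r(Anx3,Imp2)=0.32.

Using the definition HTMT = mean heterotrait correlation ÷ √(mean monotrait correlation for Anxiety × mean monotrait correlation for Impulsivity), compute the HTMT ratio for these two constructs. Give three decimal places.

0.633

Mean heterotrait r = 2.05/6 = 0.3417.
Mean within-Anx = 2.13/3 = 0.7100; mean within-Imp = 0.41/1 = 0.4100.
Geometric mean = √(0.7100 × 0.4100) = 0.5395.
HTMT = 0.3417 / 0.5395 = 0.633.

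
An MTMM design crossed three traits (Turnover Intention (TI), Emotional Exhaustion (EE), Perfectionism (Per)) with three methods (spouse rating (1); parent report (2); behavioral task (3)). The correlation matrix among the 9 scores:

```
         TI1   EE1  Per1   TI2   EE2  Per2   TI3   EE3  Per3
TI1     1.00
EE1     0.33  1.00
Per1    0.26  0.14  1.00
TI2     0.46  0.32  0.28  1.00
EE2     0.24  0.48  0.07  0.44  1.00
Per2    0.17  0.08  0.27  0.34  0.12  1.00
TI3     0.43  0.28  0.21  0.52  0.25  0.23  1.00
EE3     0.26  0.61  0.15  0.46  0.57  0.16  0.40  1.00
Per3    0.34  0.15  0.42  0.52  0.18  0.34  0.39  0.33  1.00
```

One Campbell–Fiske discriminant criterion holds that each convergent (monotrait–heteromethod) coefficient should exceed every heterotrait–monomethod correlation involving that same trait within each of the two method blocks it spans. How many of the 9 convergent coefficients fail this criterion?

Convergent coefficients and their comparison sets:
TI (methods 1·2): 0.46 vs {0.33, 0.44, 0.26, 0.34} → pass.
TI (methods 1·3): 0.43 vs {0.33, 0.40, 0.26, 0.39} → pass.
TI (methods 2·3): 0.52 vs {0.44, 0.40, 0.34, 0.39} → pass.
EE (methods 1·2): 0.48 vs {0.33, 0.44, 0.14, 0.12} → pass.
EE (methods 1·3): 0.61 vs {0.33, 0.40, 0.14, 0.33} → pass.
EE (methods 2·3): 0.57 vs {0.44, 0.40, 0.12, 0.33} → pass.
Per (methods 1·2): 0.27 vs {0.26, 0.34, 0.14, 0.12} → fail.
Per (methods 1·3): 0.42 vs {0.26, 0.39, 0.14, 0.33} → pass.
Per (methods 2·3): 0.34 vs {0.34, 0.39, 0.12, 0.33} → fail.
2 of 9 fail.

2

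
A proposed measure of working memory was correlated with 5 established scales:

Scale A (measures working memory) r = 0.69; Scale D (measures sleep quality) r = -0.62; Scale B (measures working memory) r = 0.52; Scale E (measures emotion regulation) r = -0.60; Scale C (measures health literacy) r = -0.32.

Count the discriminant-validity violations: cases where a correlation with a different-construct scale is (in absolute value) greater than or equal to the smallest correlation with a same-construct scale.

2

Convergent (same construct = working memory): Scale A, Scale B.
Smallest convergent = 0.52. Discriminant |r|: 0.62, 0.60, 0.32; count ≥ 0.52 → 2.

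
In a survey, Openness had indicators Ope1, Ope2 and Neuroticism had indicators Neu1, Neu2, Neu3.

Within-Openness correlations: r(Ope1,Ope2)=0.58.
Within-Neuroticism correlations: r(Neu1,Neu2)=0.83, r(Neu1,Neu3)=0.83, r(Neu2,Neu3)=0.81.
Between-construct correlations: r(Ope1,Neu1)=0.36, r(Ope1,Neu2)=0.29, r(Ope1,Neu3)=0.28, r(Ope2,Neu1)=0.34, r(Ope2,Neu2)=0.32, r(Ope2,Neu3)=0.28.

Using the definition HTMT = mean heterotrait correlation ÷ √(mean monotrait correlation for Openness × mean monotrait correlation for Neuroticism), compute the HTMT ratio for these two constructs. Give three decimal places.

0.451

Between-construct mean = 1.87/6 = 0.3117.
Mean within-Ope = 0.58/1 = 0.5800; mean within-Neu = 2.47/3 = 0.8233.
Geometric mean = √(0.5800 × 0.8233) = 0.6910.
HTMT = 0.3117 / 0.6910 = 0.451.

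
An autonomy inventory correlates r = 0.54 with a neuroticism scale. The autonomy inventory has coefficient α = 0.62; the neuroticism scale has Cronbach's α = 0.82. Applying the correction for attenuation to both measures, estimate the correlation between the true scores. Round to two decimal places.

r_true = r_obs / √(r_xx · r_yy) = 0.54 / √(0.62 × 0.82) = 0.54 / √0.5084 = 0.54 / 0.7130 ≈ 0.76.

0.76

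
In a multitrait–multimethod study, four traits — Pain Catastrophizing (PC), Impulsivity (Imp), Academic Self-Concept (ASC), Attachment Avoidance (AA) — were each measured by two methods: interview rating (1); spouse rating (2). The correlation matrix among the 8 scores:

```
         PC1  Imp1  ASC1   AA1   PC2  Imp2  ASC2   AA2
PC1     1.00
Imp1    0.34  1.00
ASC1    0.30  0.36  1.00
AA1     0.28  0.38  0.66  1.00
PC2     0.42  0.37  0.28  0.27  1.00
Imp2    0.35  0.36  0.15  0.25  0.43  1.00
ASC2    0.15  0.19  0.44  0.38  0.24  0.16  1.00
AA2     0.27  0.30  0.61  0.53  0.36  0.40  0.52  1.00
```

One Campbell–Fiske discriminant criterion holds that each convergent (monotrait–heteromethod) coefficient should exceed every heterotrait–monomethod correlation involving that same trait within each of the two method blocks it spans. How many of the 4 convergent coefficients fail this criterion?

Checking each validity diagonal entry against its comparison values:
PC (methods 1·2): 0.42 vs {0.34, 0.43, 0.30, 0.24, 0.28, 0.36} → fail.
Imp (methods 1·2): 0.36 vs {0.34, 0.43, 0.36, 0.16, 0.38, 0.40} → fail.
ASC (methods 1·2): 0.44 vs {0.30, 0.24, 0.36, 0.16, 0.66, 0.52} → fail.
AA (methods 1·2): 0.53 vs {0.28, 0.36, 0.38, 0.40, 0.66, 0.52} → fail.
4 of 4 fail.

4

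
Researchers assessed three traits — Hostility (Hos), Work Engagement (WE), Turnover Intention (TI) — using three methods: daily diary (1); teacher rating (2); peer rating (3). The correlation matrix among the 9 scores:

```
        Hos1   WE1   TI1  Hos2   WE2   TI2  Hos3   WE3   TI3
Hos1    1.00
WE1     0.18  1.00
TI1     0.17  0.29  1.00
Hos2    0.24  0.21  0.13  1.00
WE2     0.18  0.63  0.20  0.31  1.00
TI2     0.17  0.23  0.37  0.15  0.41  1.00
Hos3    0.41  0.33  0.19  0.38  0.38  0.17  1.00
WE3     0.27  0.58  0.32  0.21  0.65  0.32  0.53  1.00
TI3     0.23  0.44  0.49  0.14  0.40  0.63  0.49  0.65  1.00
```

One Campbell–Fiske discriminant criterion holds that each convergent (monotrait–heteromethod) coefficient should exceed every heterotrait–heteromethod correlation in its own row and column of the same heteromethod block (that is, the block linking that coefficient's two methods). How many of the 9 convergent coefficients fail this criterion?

1

Convergent coefficients and their comparison sets:
Hos (methods 1·2): 0.24 vs {0.18, 0.21, 0.17, 0.13} → pass.
Hos (methods 1·3): 0.41 vs {0.27, 0.33, 0.23, 0.19} → pass.
Hos (methods 2·3): 0.38 vs {0.21, 0.38, 0.14, 0.17} → fail.
WE (methods 1·2): 0.63 vs {0.21, 0.18, 0.23, 0.20} → pass.
WE (methods 1·3): 0.58 vs {0.33, 0.27, 0.44, 0.32} → pass.
WE (methods 2·3): 0.65 vs {0.38, 0.21, 0.40, 0.32} → pass.
TI (methods 1·2): 0.37 vs {0.13, 0.17, 0.20, 0.23} → pass.
TI (methods 1·3): 0.49 vs {0.19, 0.23, 0.32, 0.44} → pass.
TI (methods 2·3): 0.63 vs {0.17, 0.14, 0.32, 0.40} → pass.
1 of 9 fail.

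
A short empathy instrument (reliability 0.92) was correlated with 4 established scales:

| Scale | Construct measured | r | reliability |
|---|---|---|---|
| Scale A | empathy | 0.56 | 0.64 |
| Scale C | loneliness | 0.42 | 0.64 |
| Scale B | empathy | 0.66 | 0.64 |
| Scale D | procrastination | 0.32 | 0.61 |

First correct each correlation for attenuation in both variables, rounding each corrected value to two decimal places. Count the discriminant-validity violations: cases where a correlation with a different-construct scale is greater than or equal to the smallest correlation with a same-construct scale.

Disattenuated r (r / √(r_scale · r_new)):
  Scale A (conv): 0.56 / √(0.64·0.92) = 0.73
  Scale C (disc): 0.42 / √(0.64·0.92) = 0.55
  Scale B (conv): 0.66 / √(0.64·0.92) = 0.86
  Scale D (disc): 0.32 / √(0.61·0.92) = 0.43
Smallest convergent = 0.73. Discriminant values: 0.55, 0.43; count ≥ 0.73 → 0.

0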